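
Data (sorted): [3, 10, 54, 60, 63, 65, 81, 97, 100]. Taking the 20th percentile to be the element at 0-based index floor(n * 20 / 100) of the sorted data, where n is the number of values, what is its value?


The dataset has n = 9 elements.
Index = floor(9 * 20 / 100) = floor(180 / 100) = floor(1.8) = 1
Counting from index 0 in the sorted data, the element at index 1 is 10.
Final answer: 10


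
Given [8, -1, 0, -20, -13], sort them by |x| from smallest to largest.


Compute absolute values:
  |8| = 8
  |-1| = 1
  |0| = 0
  |-20| = 20
  |-13| = 13
Absolute values in increasing order: 0 < 1 < 8 < 13 < 20
Listing the original numbers in that order gives the answer.
Final answer: [0, -1, 8, -13, -20]


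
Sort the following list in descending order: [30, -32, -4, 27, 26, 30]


Original list: [30, -32, -4, 27, 26, 30]
Repeatedly take the largest remaining element:
  Remaining [30, -32, -4, 27, 26, 30] -> largest is 30
  Remaining [-32, -4, 27, 26, 30] -> largest is 30
  Remaining [-32, -4, 27, 26] -> largest is 27
  Remaining [-32, -4, 26] -> largest is 26
  Remaining [-32, -4] -> largest is -4
  Remaining [-32] -> largest is -32
Collecting the picks in order gives the descending list.
Final answer: [30, 30, 27, 26, -4, -32]


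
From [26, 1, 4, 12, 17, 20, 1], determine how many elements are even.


Check each element:
  26 is even
  1 is odd
  4 is even
  12 is even
  17 is odd
  20 is even
  1 is odd
Evens: [26, 4, 12, 20]
Count of evens = 4
Final answer: 4


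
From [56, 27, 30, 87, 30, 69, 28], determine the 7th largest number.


Sort descending: [87, 69, 56, 30, 30, 28, 27]
The 7th element (1-indexed) is at index 6.
Value = 27
Final answer: 27


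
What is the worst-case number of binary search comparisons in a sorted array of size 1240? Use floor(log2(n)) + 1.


Binary search halves the search space each step.
Maximum comparisons = floor(log2(1240)) + 1
log2(1240) = 10.2761
floor(log2(1240)) = 10, so 10 + 1 = 11
Final answer: 11


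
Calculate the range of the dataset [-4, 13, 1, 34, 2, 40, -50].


Maximum value: 40
Minimum value: -50
Range = 40 - (-50) = 90
Final answer: 90


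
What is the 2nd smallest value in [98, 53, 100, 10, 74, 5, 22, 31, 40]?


Sort ascending: [5, 10, 22, 31, 40, 53, 74, 98, 100]
The 2nd element (1-indexed) is at index 1.
Value = 10
Final answer: 10


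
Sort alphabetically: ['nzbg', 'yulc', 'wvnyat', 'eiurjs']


Compare strings character by character (the first differing letter decides):
  'eiurjs' < 'nzbg' since 'e' < 'n' at position 1
  'nzbg' < 'wvnyat' since 'n' < 'w' at position 1
  'wvnyat' < 'yulc' since 'w' < 'y' at position 1
Chaining these comparisons gives the alphabetical order.
Final answer: ['eiurjs', 'nzbg', 'wvnyat', 'yulc']


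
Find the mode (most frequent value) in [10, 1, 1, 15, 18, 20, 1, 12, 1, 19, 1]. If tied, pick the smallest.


Count the frequency of each value:
  1 appears 5 time(s)
  10 appears 1 time(s)
  12 appears 1 time(s)
  15 appears 1 time(s)
  18 appears 1 time(s)
  19 appears 1 time(s)
  20 appears 1 time(s)
Maximum frequency is 5.
Only 1 reaches that frequency, so it is the mode.
Final answer: 1


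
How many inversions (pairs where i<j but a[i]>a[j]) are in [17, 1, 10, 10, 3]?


For each element, count the later elements that are smaller than it:
  17 (index 0): smaller elements after it = [1, 10, 10, 3] -> 4
  1 (index 1): smaller elements after it = [] -> 0
  10 (index 2): smaller elements after it = [3] -> 1
  10 (index 3): smaller elements after it = [3] -> 1
Total inversions = 4 + 0 + 1 + 1 = 6
Final answer: 6


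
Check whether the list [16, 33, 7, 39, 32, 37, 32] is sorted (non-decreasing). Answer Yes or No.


Check consecutive pairs:
  16 <= 33? True
  33 <= 7? False
  7 <= 39? True
  39 <= 32? False
  32 <= 37? True
  37 <= 32? False
3 consecutive pair(s) are out of order, so the list is not sorted.
Final answer: No


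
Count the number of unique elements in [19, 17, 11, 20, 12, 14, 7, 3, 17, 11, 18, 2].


List all unique values:
Distinct values: [2, 3, 7, 11, 12, 14, 17, 18, 19, 20]
Count = 10
Final answer: 10


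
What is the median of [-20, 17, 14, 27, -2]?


First, sort the list: [-20, -2, 14, 17, 27]
The list has 5 elements (odd count).
The middle index is 2 (0-based), and the element there is 14.
Final answer: 14


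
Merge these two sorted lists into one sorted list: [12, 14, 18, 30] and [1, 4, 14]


List A: [12, 14, 18, 30]
List B: [1, 4, 14]
Repeatedly compare the front elements and take the smaller:
  12 vs 1 -> take 1
  12 vs 4 -> take 4
  12 vs 14 -> take 12
  14 vs 14 -> take 14
  18 vs 14 -> take 14
  B is exhausted; append the rest of A: [18, 30]
Final answer: [1, 4, 12, 14, 14, 18, 30]


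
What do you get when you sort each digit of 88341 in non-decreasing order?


The number 88341 has digits: 8, 8, 3, 4, 1
Sorted: 1, 3, 4, 8, 8
Joining the sorted digits gives the result.
Final answer: 13488


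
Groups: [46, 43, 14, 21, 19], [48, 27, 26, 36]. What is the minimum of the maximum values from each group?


Find max of each group:
  Group 1: [46, 43, 14, 21, 19] -> max = 46
  Group 2: [48, 27, 26, 36] -> max = 48
Maxes: [46, 48]
Minimum of maxes = 46
Final answer: 46


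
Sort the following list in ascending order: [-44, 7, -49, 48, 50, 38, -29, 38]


Original list: [-44, 7, -49, 48, 50, 38, -29, 38]
Repeatedly take the smallest remaining element:
  Remaining [-44, 7, -49, 48, 50, 38, -29, 38] -> smallest is -49
  Remaining [-44, 7, 48, 50, 38, -29, 38] -> smallest is -44
  Remaining [7, 48, 50, 38, -29, 38] -> smallest is -29
  Remaining [7, 48, 50, 38, 38] -> smallest is 7
  Remaining [48, 50, 38, 38] -> smallest is 38
  Remaining [48, 50, 38] -> smallest is 38
  Remaining [48, 50] -> smallest is 48
  Remaining [50] -> smallest is 50
Collecting the picks in order gives the sorted list.
Final answer: [-49, -44, -29, 7, 38, 38, 48, 50]


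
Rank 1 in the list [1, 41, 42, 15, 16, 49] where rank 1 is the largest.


Sort descending: [49, 42, 41, 16, 15, 1]
Find 1 in the sorted list.
1 is at position 6.
Final answer: 6


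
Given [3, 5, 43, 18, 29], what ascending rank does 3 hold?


Sort ascending: [3, 5, 18, 29, 43]
Find 3 in the sorted list.
3 is at position 1 (1-indexed).
Final answer: 1


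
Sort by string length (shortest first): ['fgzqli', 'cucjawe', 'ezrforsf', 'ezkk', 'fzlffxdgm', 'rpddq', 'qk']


Compute lengths:
  'fgzqli' has length 6
  'cucjawe' has length 7
  'ezrforsf' has length 8
  'ezkk' has length 4
  'fzlffxdgm' has length 9
  'rpddq' has length 5
  'qk' has length 2
Lengths in increasing order: 2 < 4 < 5 < 6 < 7 < 8 < 9
Listing the words in that order gives the answer.
Final answer: ['qk', 'ezkk', 'rpddq', 'fgzqli', 'cucjawe', 'ezrforsf', 'fzlffxdgm']


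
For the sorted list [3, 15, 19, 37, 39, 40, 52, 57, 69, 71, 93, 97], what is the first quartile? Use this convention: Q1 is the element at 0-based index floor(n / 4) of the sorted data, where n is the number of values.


The list has n = 12 elements.
Q1 index = floor(12 / 4) = floor(3) = 3
Counting from index 0 in the sorted data, the element at index 3 is 37.
Final answer: 37


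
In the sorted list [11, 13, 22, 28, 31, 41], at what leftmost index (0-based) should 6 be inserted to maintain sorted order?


List is sorted: [11, 13, 22, 28, 31, 41]
We need the leftmost position where 6 can be inserted, i.e. the first index whose element is >= 6 (or the end of the list if none is).
Binary search with low=0, high=6 (0-based indices):
  low=0, high=6, mid=3: a[3]=28 >= 6, so high = 3
  low=0, high=3, mid=1: a[1]=13 >= 6, so high = 1
  low=0, high=1, mid=0: a[0]=11 >= 6, so high = 0
Now low = high = 0, so the insertion index is 0.
Final answer: 0


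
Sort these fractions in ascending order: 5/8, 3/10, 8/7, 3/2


Convert to decimal for comparison:
  5/8 = 0.625
  3/10 = 0.3
  8/7 = 1.1429
  3/2 = 1.5
Decimals in increasing order: 0.3 < 0.625 < 1.1429 < 1.5
Writing each back as its fraction gives the sorted order.
Final answer: 3/10, 5/8, 8/7, 3/2


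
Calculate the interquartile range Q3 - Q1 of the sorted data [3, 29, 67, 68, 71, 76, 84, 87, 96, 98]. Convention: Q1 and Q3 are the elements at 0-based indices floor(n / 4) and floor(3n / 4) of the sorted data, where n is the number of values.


The data has n = 10 elements.
Q1 index = floor(10 / 4) = floor(2.5) = 2; Q3 index = floor(3 * 10 / 4) = floor(7.5) = 7
Q1 = element at index 2 = 67
Q3 = element at index 7 = 87
IQR = 87 - 67 = 20
Final answer: 20


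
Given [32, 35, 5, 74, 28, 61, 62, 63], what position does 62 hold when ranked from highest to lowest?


Sort descending: [74, 63, 62, 61, 35, 32, 28, 5]
Find 62 in the sorted list.
62 is at position 3.
Final answer: 3


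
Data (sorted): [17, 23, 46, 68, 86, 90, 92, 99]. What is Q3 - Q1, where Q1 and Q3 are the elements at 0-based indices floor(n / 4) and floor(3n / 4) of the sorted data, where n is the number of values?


The data has n = 8 elements.
Q1 index = floor(8 / 4) = floor(2) = 2; Q3 index = floor(3 * 8 / 4) = floor(6) = 6
Q1 = element at index 2 = 46
Q3 = element at index 6 = 92
IQR = 92 - 46 = 46
Final answer: 46


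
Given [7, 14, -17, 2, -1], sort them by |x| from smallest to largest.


Compute absolute values:
  |7| = 7
  |14| = 14
  |-17| = 17
  |2| = 2
  |-1| = 1
Absolute values in increasing order: 1 < 2 < 7 < 14 < 17
Listing the original numbers in that order gives the answer.
Final answer: [-1, 2, 7, 14, -17]


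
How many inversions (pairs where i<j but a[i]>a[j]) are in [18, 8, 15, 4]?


For each element, count the later elements that are smaller than it:
  18 (index 0): smaller elements after it = [8, 15, 4] -> 3
  8 (index 1): smaller elements after it = [4] -> 1
  15 (index 2): smaller elements after it = [4] -> 1
Total inversions = 3 + 1 + 1 = 5
Final answer: 5


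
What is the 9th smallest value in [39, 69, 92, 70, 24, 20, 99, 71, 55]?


Sort ascending: [20, 24, 39, 55, 69, 70, 71, 92, 99]
The 9th element (1-indexed) is at index 8.
Value = 99
Final answer: 99


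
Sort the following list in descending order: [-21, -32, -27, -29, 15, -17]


Original list: [-21, -32, -27, -29, 15, -17]
Repeatedly take the largest remaining element:
  Remaining [-21, -32, -27, -29, 15, -17] -> largest is 15
  Remaining [-21, -32, -27, -29, -17] -> largest is -17
  Remaining [-21, -32, -27, -29] -> largest is -21
  Remaining [-32, -27, -29] -> largest is -27
  Remaining [-32, -29] -> largest is -29
  Remaining [-32] -> largest is -32
Collecting the picks in order gives the descending list.
Final answer: [15, -17, -21, -27, -29, -32]


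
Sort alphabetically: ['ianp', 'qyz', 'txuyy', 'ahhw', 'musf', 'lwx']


Compare strings character by character (the first differing letter decides):
  'ahhw' < 'ianp' since 'a' < 'i' at position 1
  'ianp' < 'lwx' since 'i' < 'l' at position 1
  'lwx' < 'musf' since 'l' < 'm' at position 1
  'musf' < 'qyz' since 'm' < 'q' at position 1
  'qyz' < 'txuyy' since 'q' < 't' at position 1
Chaining these comparisons gives the alphabetical order.
Final answer: ['ahhw', 'ianp', 'lwx', 'musf', 'qyz', 'txuyy']


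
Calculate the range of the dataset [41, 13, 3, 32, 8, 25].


Maximum value: 41
Minimum value: 3
Range = 41 - 3 = 38
Final answer: 38


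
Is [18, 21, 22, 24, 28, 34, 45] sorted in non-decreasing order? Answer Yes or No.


Check consecutive pairs:
  18 <= 21? True
  21 <= 22? True
  22 <= 24? True
  24 <= 28? True
  28 <= 34? True
  34 <= 45? True
Every consecutive pair is in order, so the list is non-decreasing.
Final answer: Yes


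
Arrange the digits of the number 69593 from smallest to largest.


The number 69593 has digits: 6, 9, 5, 9, 3
Sorted: 3, 5, 6, 9, 9
Joining the sorted digits gives the result.
Final answer: 35699


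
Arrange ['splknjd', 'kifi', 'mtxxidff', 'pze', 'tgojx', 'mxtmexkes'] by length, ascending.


Compute lengths:
  'splknjd' has length 7
  'kifi' has length 4
  'mtxxidff' has length 8
  'pze' has length 3
  'tgojx' has length 5
  'mxtmexkes' has length 9
Lengths in increasing order: 3 < 4 < 5 < 7 < 8 < 9
Listing the words in that order gives the answer.
Final answer: ['pze', 'kifi', 'tgojx', 'splknjd', 'mtxxidff', 'mxtmexkes']


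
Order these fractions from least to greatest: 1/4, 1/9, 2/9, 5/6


Convert to decimal for comparison:
  1/4 = 0.25
  1/9 = 0.1111
  2/9 = 0.2222
  5/6 = 0.8333
Decimals in increasing order: 0.1111 < 0.2222 < 0.25 < 0.8333
Writing each back as its fraction gives the sorted order.
Final answer: 1/9, 2/9, 1/4, 5/6


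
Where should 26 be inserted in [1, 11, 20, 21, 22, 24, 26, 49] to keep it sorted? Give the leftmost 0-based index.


List is sorted: [1, 11, 20, 21, 22, 24, 26, 49]
We need the leftmost position where 26 can be inserted, i.e. the first index whose element is >= 26 (or the end of the list if none is).
Binary search with low=0, high=8 (0-based indices):
  low=0, high=8, mid=4: a[4]=22 < 26, so low = 5
  low=5, high=8, mid=6: a[6]=26 >= 26, so high = 6
  low=5, high=6, mid=5: a[5]=24 < 26, so low = 6
Now low = high = 6, so the insertion index is 6.
Final answer: 6


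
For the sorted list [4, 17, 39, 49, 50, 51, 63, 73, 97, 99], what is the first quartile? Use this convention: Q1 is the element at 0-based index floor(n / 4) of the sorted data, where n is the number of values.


The list has n = 10 elements.
Q1 index = floor(10 / 4) = floor(2.5) = 2
Counting from index 0 in the sorted data, the element at index 2 is 39.
Final answer: 39


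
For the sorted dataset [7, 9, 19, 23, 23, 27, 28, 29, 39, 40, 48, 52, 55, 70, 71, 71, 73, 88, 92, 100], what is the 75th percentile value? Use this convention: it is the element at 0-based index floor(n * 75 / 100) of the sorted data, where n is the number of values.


The dataset has n = 20 elements.
Index = floor(20 * 75 / 100) = floor(1500 / 100) = floor(15) = 15
Counting from index 0 in the sorted data, the element at index 15 is 71.
Final answer: 71


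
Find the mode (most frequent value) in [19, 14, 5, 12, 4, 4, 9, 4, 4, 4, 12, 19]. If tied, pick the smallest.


Count the frequency of each value:
  4 appears 5 time(s)
  5 appears 1 time(s)
  9 appears 1 time(s)
  12 appears 2 time(s)
  14 appears 1 time(s)
  19 appears 2 time(s)
Maximum frequency is 5.
Only 4 reaches that frequency, so it is the mode.
Final answer: 4


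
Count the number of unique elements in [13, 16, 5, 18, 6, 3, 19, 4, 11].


List all unique values:
Distinct values: [3, 4, 5, 6, 11, 13, 16, 18, 19]
Count = 9
Final answer: 9


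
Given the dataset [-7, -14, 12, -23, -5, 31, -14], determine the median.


First, sort the list: [-23, -14, -14, -7, -5, 12, 31]
The list has 7 elements (odd count).
The middle index is 3 (0-based), and the element there is -7.
Final answer: -7


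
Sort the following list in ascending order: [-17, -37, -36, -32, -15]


Original list: [-17, -37, -36, -32, -15]
Repeatedly take the smallest remaining element:
  Remaining [-17, -37, -36, -32, -15] -> smallest is -37
  Remaining [-17, -36, -32, -15] -> smallest is -36
  Remaining [-17, -32, -15] -> smallest is -32
  Remaining [-17, -15] -> smallest is -17
  Remaining [-15] -> smallest is -15
Collecting the picks in order gives the sorted list.
Final answer: [-37, -36, -32, -17, -15]


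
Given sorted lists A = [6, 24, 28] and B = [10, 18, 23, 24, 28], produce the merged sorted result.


List A: [6, 24, 28]
List B: [10, 18, 23, 24, 28]
Repeatedly compare the front elements and take the smaller:
  6 vs 10 -> take 6
  24 vs 10 -> take 10
  24 vs 18 -> take 18
  24 vs 23 -> take 23
  24 vs 24 -> take 24
  28 vs 24 -> take 24
  28 vs 28 -> take 28
  A is exhausted; append the rest of B: [28]
Final answer: [6, 10, 18, 23, 24, 24, 28, 28]


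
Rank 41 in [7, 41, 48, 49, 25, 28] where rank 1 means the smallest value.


Sort ascending: [7, 25, 28, 41, 48, 49]
Find 41 in the sorted list.
41 is at position 4 (1-indexed).
Final answer: 4


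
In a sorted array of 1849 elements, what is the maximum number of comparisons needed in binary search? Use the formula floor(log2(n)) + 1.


Binary search halves the search space each step.
Maximum comparisons = floor(log2(1849)) + 1
log2(1849) = 10.8525
floor(log2(1849)) = 10, so 10 + 1 = 11
Final answer: 11


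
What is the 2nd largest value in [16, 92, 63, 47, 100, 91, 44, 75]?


Sort descending: [100, 92, 91, 75, 63, 47, 44, 16]
The 2nd element (1-indexed) is at index 1.
Value = 92
Final answer: 92


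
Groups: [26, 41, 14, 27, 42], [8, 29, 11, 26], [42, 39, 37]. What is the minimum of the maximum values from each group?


Find max of each group:
  Group 1: [26, 41, 14, 27, 42] -> max = 42
  Group 2: [8, 29, 11, 26] -> max = 29
  Group 3: [42, 39, 37] -> max = 42
Maxes: [42, 29, 42]
Minimum of maxes = 29
Final answer: 29


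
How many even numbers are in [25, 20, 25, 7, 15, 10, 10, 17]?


Check each element:
  25 is odd
  20 is even
  25 is odd
  7 is odd
  15 is odd
  10 is even
  10 is even
  17 is odd
Evens: [20, 10, 10]
Count of evens = 3
Final answer: 3


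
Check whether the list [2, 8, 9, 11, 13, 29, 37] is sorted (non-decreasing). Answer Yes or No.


Check consecutive pairs:
  2 <= 8? True
  8 <= 9? True
  9 <= 11? True
  11 <= 13? True
  13 <= 29? True
  29 <= 37? True
Every consecutive pair is in order, so the list is non-decreasing.
Final answer: Yes


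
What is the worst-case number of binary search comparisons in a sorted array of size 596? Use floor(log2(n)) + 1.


Binary search halves the search space each step.
Maximum comparisons = floor(log2(596)) + 1
log2(596) = 9.2192
floor(log2(596)) = 9, so 9 + 1 = 10
Final answer: 10


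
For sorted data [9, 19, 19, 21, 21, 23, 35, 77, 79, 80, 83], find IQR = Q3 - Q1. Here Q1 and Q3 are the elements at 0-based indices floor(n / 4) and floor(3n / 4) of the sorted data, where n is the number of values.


The data has n = 11 elements.
Q1 index = floor(11 / 4) = floor(2.75) = 2; Q3 index = floor(3 * 11 / 4) = floor(8.25) = 8
Q1 = element at index 2 = 19
Q3 = element at index 8 = 79
IQR = 79 - 19 = 60
Final answer: 60


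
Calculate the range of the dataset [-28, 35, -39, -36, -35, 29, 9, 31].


Maximum value: 35
Minimum value: -39
Range = 35 - (-39) = 74
Final answer: 74


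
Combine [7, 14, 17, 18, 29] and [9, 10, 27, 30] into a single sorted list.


List A: [7, 14, 17, 18, 29]
List B: [9, 10, 27, 30]
Repeatedly compare the front elements and take the smaller:
  7 vs 9 -> take 7
  14 vs 9 -> take 9
  14 vs 10 -> take 10
  14 vs 27 -> take 14
  17 vs 27 -> take 17
  18 vs 27 -> take 18
  29 vs 27 -> take 27
  29 vs 30 -> take 29
  A is exhausted; append the rest of B: [30]
Final answer: [7, 9, 10, 14, 17, 18, 27, 29, 30]


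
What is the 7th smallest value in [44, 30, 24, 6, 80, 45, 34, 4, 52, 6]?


Sort ascending: [4, 6, 6, 24, 30, 34, 44, 45, 52, 80]
The 7th element (1-indexed) is at index 6.
Value = 44
Final answer: 44


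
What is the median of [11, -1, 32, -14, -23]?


First, sort the list: [-23, -14, -1, 11, 32]
The list has 5 elements (odd count).
The middle index is 2 (0-based), and the element there is -1.
Final answer: -1


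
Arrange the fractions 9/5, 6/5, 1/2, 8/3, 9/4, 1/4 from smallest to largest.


Convert to decimal for comparison:
  9/5 = 1.8
  6/5 = 1.2
  1/2 = 0.5
  8/3 = 2.6667
  9/4 = 2.25
  1/4 = 0.25
Decimals in increasing order: 0.25 < 0.5 < 1.2 < 1.8 < 2.25 < 2.6667
Writing each back as its fraction gives the sorted order.
Final answer: 1/4, 1/2, 6/5, 9/5, 9/4, 8/3


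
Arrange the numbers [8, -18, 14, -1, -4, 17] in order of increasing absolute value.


Compute absolute values:
  |8| = 8
  |-18| = 18
  |14| = 14
  |-1| = 1
  |-4| = 4
  |17| = 17
Absolute values in increasing order: 1 < 4 < 8 < 14 < 17 < 18
Listing the original numbers in that order gives the answer.
Final answer: [-1, -4, 8, 14, 17, -18]


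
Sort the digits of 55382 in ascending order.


The number 55382 has digits: 5, 5, 3, 8, 2
Sorted: 2, 3, 5, 5, 8
Joining the sorted digits gives the result.
Final answer: 23558


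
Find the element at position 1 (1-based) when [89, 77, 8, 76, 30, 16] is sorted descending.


Sort descending: [89, 77, 76, 30, 16, 8]
The 1st element (1-indexed) is at index 0.
Value = 89
Final answer: 89


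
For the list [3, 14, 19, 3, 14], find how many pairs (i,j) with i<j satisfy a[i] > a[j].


For each element, count the later elements that are smaller than it:
  3 (index 0): smaller elements after it = [] -> 0
  14 (index 1): smaller elements after it = [3] -> 1
  19 (index 2): smaller elements after it = [3, 14] -> 2
  3 (index 3): smaller elements after it = [] -> 0
Total inversions = 0 + 1 + 2 + 0 = 3
Final answer: 3


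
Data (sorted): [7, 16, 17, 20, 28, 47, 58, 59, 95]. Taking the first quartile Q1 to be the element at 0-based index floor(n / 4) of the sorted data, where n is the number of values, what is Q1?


The list has n = 9 elements.
Q1 index = floor(9 / 4) = floor(2.25) = 2
Counting from index 0 in the sorted data, the element at index 2 is 17.
Final answer: 17


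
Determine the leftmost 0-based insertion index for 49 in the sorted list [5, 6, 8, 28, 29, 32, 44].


List is sorted: [5, 6, 8, 28, 29, 32, 44]
We need the leftmost position where 49 can be inserted, i.e. the first index whose element is >= 49 (or the end of the list if none is).
Binary search with low=0, high=7 (0-based indices):
  low=0, high=7, mid=3: a[3]=28 < 49, so low = 4
  low=4, high=7, mid=5: a[5]=32 < 49, so low = 6
  low=6, high=7, mid=6: a[6]=44 < 49, so low = 7
Now low = high = 7, so the insertion index is 7.
Final answer: 7


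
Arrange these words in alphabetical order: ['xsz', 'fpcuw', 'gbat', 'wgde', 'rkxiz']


Compare strings character by character (the first differing letter decides):
  'fpcuw' < 'gbat' since 'f' < 'g' at position 1
  'gbat' < 'rkxiz' since 'g' < 'r' at position 1
  'rkxiz' < 'wgde' since 'r' < 'w' at position 1
  'wgde' < 'xsz' since 'w' < 'x' at position 1
Chaining these comparisons gives the alphabetical order.
Final answer: ['fpcuw', 'gbat', 'rkxiz', 'wgde', 'xsz']


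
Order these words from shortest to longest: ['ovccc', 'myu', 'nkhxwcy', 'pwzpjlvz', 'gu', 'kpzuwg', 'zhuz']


Compute lengths:
  'ovccc' has length 5
  'myu' has length 3
  'nkhxwcy' has length 7
  'pwzpjlvz' has length 8
  'gu' has length 2
  'kpzuwg' has length 6
  'zhuz' has length 4
Lengths in increasing order: 2 < 3 < 4 < 5 < 6 < 7 < 8
Listing the words in that order gives the answer.
Final answer: ['gu', 'myu', 'zhuz', 'ovccc', 'kpzuwg', 'nkhxwcy', 'pwzpjlvz']


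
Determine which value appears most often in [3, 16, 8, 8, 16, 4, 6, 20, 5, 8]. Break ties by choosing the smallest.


Count the frequency of each value:
  3 appears 1 time(s)
  4 appears 1 time(s)
  5 appears 1 time(s)
  6 appears 1 time(s)
  8 appears 3 time(s)
  16 appears 2 time(s)
  20 appears 1 time(s)
Maximum frequency is 3.
Only 8 reaches that frequency, so it is the mode.
Final answer: 8


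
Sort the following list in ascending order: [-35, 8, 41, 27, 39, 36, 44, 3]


Original list: [-35, 8, 41, 27, 39, 36, 44, 3]
Repeatedly take the smallest remaining element:
  Remaining [-35, 8, 41, 27, 39, 36, 44, 3] -> smallest is -35
  Remaining [8, 41, 27, 39, 36, 44, 3] -> smallest is 3
  Remaining [8, 41, 27, 39, 36, 44] -> smallest is 8
  Remaining [41, 27, 39, 36, 44] -> smallest is 27
  Remaining [41, 39, 36, 44] -> smallest is 36
  Remaining [41, 39, 44] -> smallest is 39
  Remaining [41, 44] -> smallest is 41
  Remaining [44] -> smallest is 44
Collecting the picks in order gives the sorted list.
Final answer: [-35, 3, 8, 27, 36, 39, 41, 44]


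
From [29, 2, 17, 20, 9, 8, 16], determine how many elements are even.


Check each element:
  29 is odd
  2 is even
  17 is odd
  20 is even
  9 is odd
  8 is even
  16 is even
Evens: [2, 20, 8, 16]
Count of evens = 4
Final answer: 4


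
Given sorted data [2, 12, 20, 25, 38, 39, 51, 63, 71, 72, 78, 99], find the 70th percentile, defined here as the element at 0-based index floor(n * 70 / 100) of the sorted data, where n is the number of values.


The dataset has n = 12 elements.
Index = floor(12 * 70 / 100) = floor(840 / 100) = floor(8.4) = 8
Counting from index 0 in the sorted data, the element at index 8 is 71.
Final answer: 71


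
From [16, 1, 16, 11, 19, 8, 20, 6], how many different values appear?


List all unique values:
Distinct values: [1, 6, 8, 11, 16, 19, 20]
Count = 7
Final answer: 7


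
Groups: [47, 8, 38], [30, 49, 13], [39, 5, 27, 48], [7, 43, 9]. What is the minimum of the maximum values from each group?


Find max of each group:
  Group 1: [47, 8, 38] -> max = 47
  Group 2: [30, 49, 13] -> max = 49
  Group 3: [39, 5, 27, 48] -> max = 48
  Group 4: [7, 43, 9] -> max = 43
Maxes: [47, 49, 48, 43]
Minimum of maxes = 43
Final answer: 43


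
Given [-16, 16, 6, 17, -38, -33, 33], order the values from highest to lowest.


Original list: [-16, 16, 6, 17, -38, -33, 33]
Repeatedly take the largest remaining element:
  Remaining [-16, 16, 6, 17, -38, -33, 33] -> largest is 33
  Remaining [-16, 16, 6, 17, -38, -33] -> largest is 17
  Remaining [-16, 16, 6, -38, -33] -> largest is 16
  Remaining [-16, 6, -38, -33] -> largest is 6
  Remaining [-16, -38, -33] -> largest is -16
  Remaining [-38, -33] -> largest is -33
  Remaining [-38] -> largest is -38
Collecting the picks in order gives the descending list.
Final answer: [33, 17, 16, 6, -16, -33, -38]


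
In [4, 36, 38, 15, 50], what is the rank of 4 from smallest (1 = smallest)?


Sort ascending: [4, 15, 36, 38, 50]
Find 4 in the sorted list.
4 is at position 1 (1-indexed).
Final answer: 1


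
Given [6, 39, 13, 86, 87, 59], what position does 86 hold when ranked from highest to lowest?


Sort descending: [87, 86, 59, 39, 13, 6]
Find 86 in the sorted list.
86 is at position 2.
Final answer: 2


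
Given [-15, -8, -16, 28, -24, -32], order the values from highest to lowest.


Original list: [-15, -8, -16, 28, -24, -32]
Repeatedly take the largest remaining element:
  Remaining [-15, -8, -16, 28, -24, -32] -> largest is 28
  Remaining [-15, -8, -16, -24, -32] -> largest is -8
  Remaining [-15, -16, -24, -32] -> largest is -15
  Remaining [-16, -24, -32] -> largest is -16
  Remaining [-24, -32] -> largest is -24
  Remaining [-32] -> largest is -32
Collecting the picks in order gives the descending list.
Final answer: [28, -8, -15, -16, -24, -32]


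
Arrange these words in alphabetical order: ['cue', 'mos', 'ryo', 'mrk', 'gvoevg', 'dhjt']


Compare strings character by character (the first differing letter decides):
  'cue' < 'dhjt' since 'c' < 'd' at position 1
  'dhjt' < 'gvoevg' since 'd' < 'g' at position 1
  'gvoevg' < 'mos' since 'g' < 'm' at position 1
  'mos' < 'mrk' since 'o' < 'r' at position 2
  'mrk' < 'ryo' since 'm' < 'r' at position 1
Chaining these comparisons gives the alphabetical order.
Final answer: ['cue', 'dhjt', 'gvoevg', 'mos', 'mrk', 'ryo']


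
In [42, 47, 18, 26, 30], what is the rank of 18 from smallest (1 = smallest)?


Sort ascending: [18, 26, 30, 42, 47]
Find 18 in the sorted list.
18 is at position 1 (1-indexed).
Final answer: 1


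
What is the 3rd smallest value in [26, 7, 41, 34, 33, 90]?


Sort ascending: [7, 26, 33, 34, 41, 90]
The 3rd element (1-indexed) is at index 2.
Value = 33
Final answer: 33


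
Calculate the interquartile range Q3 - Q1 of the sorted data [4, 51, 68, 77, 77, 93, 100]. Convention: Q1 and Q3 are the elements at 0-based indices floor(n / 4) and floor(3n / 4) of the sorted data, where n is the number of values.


The data has n = 7 elements.
Q1 index = floor(7 / 4) = floor(1.75) = 1; Q3 index = floor(3 * 7 / 4) = floor(5.25) = 5
Q1 = element at index 1 = 51
Q3 = element at index 5 = 93
IQR = 93 - 51 = 42
Final answer: 42


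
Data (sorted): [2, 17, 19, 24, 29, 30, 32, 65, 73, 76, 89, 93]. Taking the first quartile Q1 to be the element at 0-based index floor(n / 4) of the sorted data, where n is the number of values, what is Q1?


The list has n = 12 elements.
Q1 index = floor(12 / 4) = floor(3) = 3
Counting from index 0 in the sorted data, the element at index 3 is 24.
Final answer: 24


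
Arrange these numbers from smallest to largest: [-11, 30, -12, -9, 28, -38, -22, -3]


Original list: [-11, 30, -12, -9, 28, -38, -22, -3]
Repeatedly take the smallest remaining element:
  Remaining [-11, 30, -12, -9, 28, -38, -22, -3] -> smallest is -38
  Remaining [-11, 30, -12, -9, 28, -22, -3] -> smallest is -22
  Remaining [-11, 30, -12, -9, 28, -3] -> smallest is -12
  Remaining [-11, 30, -9, 28, -3] -> smallest is -11
  Remaining [30, -9, 28, -3] -> smallest is -9
  Remaining [30, 28, -3] -> smallest is -3
  Remaining [30, 28] -> smallest is 28
  Remaining [30] -> smallest is 30
Collecting the picks in order gives the sorted list.
Final answer: [-38, -22, -12, -11, -9, -3, 28, 30]


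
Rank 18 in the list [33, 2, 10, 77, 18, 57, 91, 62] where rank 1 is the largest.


Sort descending: [91, 77, 62, 57, 33, 18, 10, 2]
Find 18 in the sorted list.
18 is at position 6.
Final answer: 6


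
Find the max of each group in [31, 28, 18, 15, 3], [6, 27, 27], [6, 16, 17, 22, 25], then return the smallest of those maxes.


Find max of each group:
  Group 1: [31, 28, 18, 15, 3] -> max = 31
  Group 2: [6, 27, 27] -> max = 27
  Group 3: [6, 16, 17, 22, 25] -> max = 25
Maxes: [31, 27, 25]
Minimum of maxes = 25
Final answer: 25


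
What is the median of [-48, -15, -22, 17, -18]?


First, sort the list: [-48, -22, -18, -15, 17]
The list has 5 elements (odd count).
The middle index is 2 (0-based), and the element there is -18.
Final answer: -18


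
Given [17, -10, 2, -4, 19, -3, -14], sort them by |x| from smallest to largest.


Compute absolute values:
  |17| = 17
  |-10| = 10
  |2| = 2
  |-4| = 4
  |19| = 19
  |-3| = 3
  |-14| = 14
Absolute values in increasing order: 2 < 3 < 4 < 10 < 14 < 17 < 19
Listing the original numbers in that order gives the answer.
Final answer: [2, -3, -4, -10, -14, 17, 19]


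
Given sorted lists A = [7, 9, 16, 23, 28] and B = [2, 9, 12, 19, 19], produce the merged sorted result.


List A: [7, 9, 16, 23, 28]
List B: [2, 9, 12, 19, 19]
Repeatedly compare the front elements and take the smaller:
  7 vs 2 -> take 2
  7 vs 9 -> take 7
  9 vs 9 -> take 9
  16 vs 9 -> take 9
  16 vs 12 -> take 12
  16 vs 19 -> take 16
  23 vs 19 -> take 19
  23 vs 19 -> take 19
  B is exhausted; append the rest of A: [23, 28]
Final answer: [2, 7, 9, 9, 12, 16, 19, 19, 23, 28]


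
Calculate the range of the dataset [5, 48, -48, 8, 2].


Maximum value: 48
Minimum value: -48
Range = 48 - (-48) = 96
Final answer: 96


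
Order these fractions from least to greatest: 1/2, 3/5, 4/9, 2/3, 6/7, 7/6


Convert to decimal for comparison:
  1/2 = 0.5
  3/5 = 0.6
  4/9 = 0.4444
  2/3 = 0.6667
  6/7 = 0.8571
  7/6 = 1.1667
Decimals in increasing order: 0.4444 < 0.5 < 0.6 < 0.6667 < 0.8571 < 1.1667
Writing each back as its fraction gives the sorted order.
Final answer: 4/9, 1/2, 3/5, 2/3, 6/7, 7/6


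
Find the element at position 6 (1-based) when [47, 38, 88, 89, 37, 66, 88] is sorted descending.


Sort descending: [89, 88, 88, 66, 47, 38, 37]
The 6th element (1-indexed) is at index 5.
Value = 38
Final answer: 38


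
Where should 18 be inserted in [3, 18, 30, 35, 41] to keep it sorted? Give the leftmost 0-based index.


List is sorted: [3, 18, 30, 35, 41]
We need the leftmost position where 18 can be inserted, i.e. the first index whose element is >= 18 (or the end of the list if none is).
Binary search with low=0, high=5 (0-based indices):
  low=0, high=5, mid=2: a[2]=30 >= 18, so high = 2
  low=0, high=2, mid=1: a[1]=18 >= 18, so high = 1
  low=0, high=1, mid=0: a[0]=3 < 18, so low = 1
Now low = high = 1, so the insertion index is 1.
Final answer: 1


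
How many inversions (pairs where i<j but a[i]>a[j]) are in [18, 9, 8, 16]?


For each element, count the later elements that are smaller than it:
  18 (index 0): smaller elements after it = [9, 8, 16] -> 3
  9 (index 1): smaller elements after it = [8] -> 1
  8 (index 2): smaller elements after it = [] -> 0
Total inversions = 3 + 1 + 0 = 4
Final answer: 4


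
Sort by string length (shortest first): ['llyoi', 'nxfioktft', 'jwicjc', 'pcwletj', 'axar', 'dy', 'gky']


Compute lengths:
  'llyoi' has length 5
  'nxfioktft' has length 9
  'jwicjc' has length 6
  'pcwletj' has length 7
  'axar' has length 4
  'dy' has length 2
  'gky' has length 3
Lengths in increasing order: 2 < 3 < 4 < 5 < 6 < 7 < 9
Listing the words in that order gives the answer.
Final answer: ['dy', 'gky', 'axar', 'llyoi', 'jwicjc', 'pcwletj', 'nxfioktft']


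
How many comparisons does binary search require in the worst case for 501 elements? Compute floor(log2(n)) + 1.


Binary search halves the search space each step.
Maximum comparisons = floor(log2(501)) + 1
log2(501) = 8.9687
floor(log2(501)) = 8, so 8 + 1 = 9
Final answer: 9


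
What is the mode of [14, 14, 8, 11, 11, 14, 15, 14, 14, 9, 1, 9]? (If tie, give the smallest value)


Count the frequency of each value:
  1 appears 1 time(s)
  8 appears 1 time(s)
  9 appears 2 time(s)
  11 appears 2 time(s)
  14 appears 5 time(s)
  15 appears 1 time(s)
Maximum frequency is 5.
Only 14 reaches that frequency, so it is the mode.
Final answer: 14


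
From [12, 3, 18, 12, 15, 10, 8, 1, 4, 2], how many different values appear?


List all unique values:
Distinct values: [1, 2, 3, 4, 8, 10, 12, 15, 18]
Count = 9
Final answer: 9


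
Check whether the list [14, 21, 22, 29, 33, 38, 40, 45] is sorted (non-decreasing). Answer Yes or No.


Check consecutive pairs:
  14 <= 21? True
  21 <= 22? True
  22 <= 29? True
  29 <= 33? True
  33 <= 38? True
  38 <= 40? True
  40 <= 45? True
Every consecutive pair is in order, so the list is non-decreasing.
Final answer: Yes


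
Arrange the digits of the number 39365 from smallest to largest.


The number 39365 has digits: 3, 9, 3, 6, 5
Sorted: 3, 3, 5, 6, 9
Joining the sorted digits gives the result.
Final answer: 33569


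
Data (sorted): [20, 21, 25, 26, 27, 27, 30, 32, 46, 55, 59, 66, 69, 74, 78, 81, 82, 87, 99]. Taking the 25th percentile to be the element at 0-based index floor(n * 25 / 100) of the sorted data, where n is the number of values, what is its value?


The dataset has n = 19 elements.
Index = floor(19 * 25 / 100) = floor(475 / 100) = floor(4.75) = 4
Counting from index 0 in the sorted data, the element at index 4 is 27.
Final answer: 27


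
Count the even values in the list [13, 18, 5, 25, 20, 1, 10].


Check each element:
  13 is odd
  18 is even
  5 is odd
  25 is odd
  20 is even
  1 is odd
  10 is even
Evens: [18, 20, 10]
Count of evens = 3
Final answer: 3


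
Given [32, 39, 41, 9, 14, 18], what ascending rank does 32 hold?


Sort ascending: [9, 14, 18, 32, 39, 41]
Find 32 in the sorted list.
32 is at position 4 (1-indexed).
Final answer: 4


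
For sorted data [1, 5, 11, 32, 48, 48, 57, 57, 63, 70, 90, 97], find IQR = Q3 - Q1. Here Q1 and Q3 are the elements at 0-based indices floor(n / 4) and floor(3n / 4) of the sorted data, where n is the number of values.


The data has n = 12 elements.
Q1 index = floor(12 / 4) = floor(3) = 3; Q3 index = floor(3 * 12 / 4) = floor(9) = 9
Q1 = element at index 3 = 32
Q3 = element at index 9 = 70
IQR = 70 - 32 = 38
Final answer: 38


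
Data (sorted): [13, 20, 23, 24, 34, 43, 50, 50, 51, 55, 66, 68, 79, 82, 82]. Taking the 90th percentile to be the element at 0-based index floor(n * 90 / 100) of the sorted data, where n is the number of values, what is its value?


The dataset has n = 15 elements.
Index = floor(15 * 90 / 100) = floor(1350 / 100) = floor(13.5) = 13
Counting from index 0 in the sorted data, the element at index 13 is 82.
Final answer: 82


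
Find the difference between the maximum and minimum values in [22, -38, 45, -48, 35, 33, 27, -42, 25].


Maximum value: 45
Minimum value: -48
Range = 45 - (-48) = 93
Final answer: 93


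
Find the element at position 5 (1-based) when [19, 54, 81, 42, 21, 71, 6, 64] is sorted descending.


Sort descending: [81, 71, 64, 54, 42, 21, 19, 6]
The 5th element (1-indexed) is at index 4.
Value = 42
Final answer: 42


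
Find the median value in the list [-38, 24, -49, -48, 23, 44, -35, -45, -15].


First, sort the list: [-49, -48, -45, -38, -35, -15, 23, 24, 44]
The list has 9 elements (odd count).
The middle index is 4 (0-based), and the element there is -35.
Final answer: -35


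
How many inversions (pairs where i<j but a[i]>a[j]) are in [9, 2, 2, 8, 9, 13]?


For each element, count the later elements that are smaller than it:
  9 (index 0): smaller elements after it = [2, 2, 8] -> 3
  2 (index 1): smaller elements after it = [] -> 0
  2 (index 2): smaller elements after it = [] -> 0
  8 (index 3): smaller elements after it = [] -> 0
  9 (index 4): smaller elements after it = [] -> 0
Total inversions = 3 + 0 + 0 + 0 + 0 = 3
Final answer: 3


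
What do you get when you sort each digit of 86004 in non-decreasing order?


The number 86004 has digits: 8, 6, 0, 0, 4
Sorted: 0, 0, 4, 6, 8
Joining the sorted digits gives the result.
Final answer: 00468


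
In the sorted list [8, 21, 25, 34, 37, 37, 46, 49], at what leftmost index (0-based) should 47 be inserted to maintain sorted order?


List is sorted: [8, 21, 25, 34, 37, 37, 46, 49]
We need the leftmost position where 47 can be inserted, i.e. the first index whose element is >= 47 (or the end of the list if none is).
Binary search with low=0, high=8 (0-based indices):
  low=0, high=8, mid=4: a[4]=37 < 47, so low = 5
  low=5, high=8, mid=6: a[6]=46 < 47, so low = 7
  low=7, high=8, mid=7: a[7]=49 >= 47, so high = 7
Now low = high = 7, so the insertion index is 7.
Final answer: 7


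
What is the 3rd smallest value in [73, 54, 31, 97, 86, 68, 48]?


Sort ascending: [31, 48, 54, 68, 73, 86, 97]
The 3rd element (1-indexed) is at index 2.
Value = 54
Final answer: 54


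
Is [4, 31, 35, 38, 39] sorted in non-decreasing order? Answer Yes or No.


Check consecutive pairs:
  4 <= 31? True
  31 <= 35? True
  35 <= 38? True
  38 <= 39? True
Every consecutive pair is in order, so the list is non-decreasing.
Final answer: Yes


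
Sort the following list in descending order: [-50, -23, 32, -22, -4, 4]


Original list: [-50, -23, 32, -22, -4, 4]
Repeatedly take the largest remaining element:
  Remaining [-50, -23, 32, -22, -4, 4] -> largest is 32
  Remaining [-50, -23, -22, -4, 4] -> largest is 4
  Remaining [-50, -23, -22, -4] -> largest is -4
  Remaining [-50, -23, -22] -> largest is -22
  Remaining [-50, -23] -> largest is -23
  Remaining [-50] -> largest is -50
Collecting the picks in order gives the descending list.
Final answer: [32, 4, -4, -22, -23, -50]


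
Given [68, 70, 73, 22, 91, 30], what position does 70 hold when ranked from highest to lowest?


Sort descending: [91, 73, 70, 68, 30, 22]
Find 70 in the sorted list.
70 is at position 3.
Final answer: 3


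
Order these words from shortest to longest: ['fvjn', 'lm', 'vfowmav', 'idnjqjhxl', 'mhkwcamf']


Compute lengths:
  'fvjn' has length 4
  'lm' has length 2
  'vfowmav' has length 7
  'idnjqjhxl' has length 9
  'mhkwcamf' has length 8
Lengths in increasing order: 2 < 4 < 7 < 8 < 9
Listing the words in that order gives the answer.
Final answer: ['lm', 'fvjn', 'vfowmav', 'mhkwcamf', 'idnjqjhxl']


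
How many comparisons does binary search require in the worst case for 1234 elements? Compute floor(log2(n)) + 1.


Binary search halves the search space each step.
Maximum comparisons = floor(log2(1234)) + 1
log2(1234) = 10.2691
floor(log2(1234)) = 10, so 10 + 1 = 11
Final answer: 11


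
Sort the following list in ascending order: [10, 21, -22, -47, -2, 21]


Original list: [10, 21, -22, -47, -2, 21]
Repeatedly take the smallest remaining element:
  Remaining [10, 21, -22, -47, -2, 21] -> smallest is -47
  Remaining [10, 21, -22, -2, 21] -> smallest is -22
  Remaining [10, 21, -2, 21] -> smallest is -2
  Remaining [10, 21, 21] -> smallest is 10
  Remaining [21, 21] -> smallest is 21
  Remaining [21] -> smallest is 21
Collecting the picks in order gives the sorted list.
Final answer: [-47, -22, -2, 10, 21, 21]
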